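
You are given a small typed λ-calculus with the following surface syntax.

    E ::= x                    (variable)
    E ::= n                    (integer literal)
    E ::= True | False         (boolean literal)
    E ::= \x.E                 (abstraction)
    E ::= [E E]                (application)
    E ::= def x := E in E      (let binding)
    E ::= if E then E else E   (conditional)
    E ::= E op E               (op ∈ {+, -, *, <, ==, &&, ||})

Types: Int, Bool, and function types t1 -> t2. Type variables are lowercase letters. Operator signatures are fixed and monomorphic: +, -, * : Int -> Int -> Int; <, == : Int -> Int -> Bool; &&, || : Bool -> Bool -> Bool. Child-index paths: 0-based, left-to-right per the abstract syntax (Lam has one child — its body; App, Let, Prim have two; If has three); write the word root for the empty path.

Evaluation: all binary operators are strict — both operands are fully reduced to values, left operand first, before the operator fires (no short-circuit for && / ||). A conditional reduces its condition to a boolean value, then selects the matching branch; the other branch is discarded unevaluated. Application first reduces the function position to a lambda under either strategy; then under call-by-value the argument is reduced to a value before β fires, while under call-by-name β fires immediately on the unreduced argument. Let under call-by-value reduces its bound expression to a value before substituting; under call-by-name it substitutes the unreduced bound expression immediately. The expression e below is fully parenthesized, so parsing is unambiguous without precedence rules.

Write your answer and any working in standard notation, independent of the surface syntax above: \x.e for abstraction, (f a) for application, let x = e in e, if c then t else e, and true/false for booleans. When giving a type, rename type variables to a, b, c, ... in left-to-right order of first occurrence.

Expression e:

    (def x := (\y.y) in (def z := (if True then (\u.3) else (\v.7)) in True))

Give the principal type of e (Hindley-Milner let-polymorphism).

Answer: Bool

Derivation:
y : a
\y._ : a -> a
let x : forall. a -> a
  unify Bool ~ Bool
\u._ : b -> Int
\v._ : c -> Int
  unify b -> Int ~ c -> Int
  unify b ~ c
  unify Int ~ Int
let z : forall. c -> Int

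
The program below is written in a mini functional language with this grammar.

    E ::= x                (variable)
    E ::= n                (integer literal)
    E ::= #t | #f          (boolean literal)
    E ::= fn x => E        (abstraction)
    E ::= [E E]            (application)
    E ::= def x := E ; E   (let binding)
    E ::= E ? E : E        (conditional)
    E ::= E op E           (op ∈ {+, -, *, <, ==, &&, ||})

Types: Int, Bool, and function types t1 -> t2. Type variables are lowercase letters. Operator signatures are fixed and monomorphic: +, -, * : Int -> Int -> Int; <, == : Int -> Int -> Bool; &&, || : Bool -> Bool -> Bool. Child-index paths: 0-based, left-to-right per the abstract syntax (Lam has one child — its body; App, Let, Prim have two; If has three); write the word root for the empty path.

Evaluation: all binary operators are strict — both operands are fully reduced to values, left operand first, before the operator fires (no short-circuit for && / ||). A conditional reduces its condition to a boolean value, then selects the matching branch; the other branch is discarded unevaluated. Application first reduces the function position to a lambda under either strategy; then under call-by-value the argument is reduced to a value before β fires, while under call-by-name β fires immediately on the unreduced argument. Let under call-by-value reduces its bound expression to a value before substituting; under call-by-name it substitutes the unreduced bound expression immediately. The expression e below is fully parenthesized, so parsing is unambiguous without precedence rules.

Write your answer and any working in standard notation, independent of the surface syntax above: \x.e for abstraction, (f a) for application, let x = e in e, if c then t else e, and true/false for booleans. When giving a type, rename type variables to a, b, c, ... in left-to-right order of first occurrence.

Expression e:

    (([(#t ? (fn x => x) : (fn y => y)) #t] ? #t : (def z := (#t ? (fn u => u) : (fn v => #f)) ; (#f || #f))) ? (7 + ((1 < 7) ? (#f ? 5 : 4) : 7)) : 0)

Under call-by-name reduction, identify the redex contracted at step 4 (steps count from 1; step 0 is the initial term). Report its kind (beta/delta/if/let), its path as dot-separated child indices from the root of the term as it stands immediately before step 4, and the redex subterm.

Answer: if at root : (if true then (7 + (if (1 < 7) then (if false then 5 else 4) else 7)) else 0)

Derivation:
step 0: (if (if ((if true then (\x.x) else (\y.y)) true) then true else (let z = (if true then (\u.u) else (\v.false)) in (false || false))) then (7 + (if (1 < 7) then (if false then 5 else 4) else 7)) else 0)
step 1: [if@0.0.0] (if (if ((\x.x) true) then true else (let z = (if true then (\u.u) else (\v.false)) in (false || false))) then (7 + (if (1 < 7) then (if false then 5 else 4) else 7)) else 0)
step 2: [beta@0.0] (if (if true then true else (let z = (if true then (\u.u) else (\v.false)) in (false || false))) then (7 + (if (1 < 7) then (if false then 5 else 4) else 7)) else 0)
step 3: [if@0] (if true then (7 + (if (1 < 7) then (if false then 5 else 4) else 7)) else 0)
step 4: [if@root] (7 + (if (1 < 7) then (if false then 5 else 4) else 7))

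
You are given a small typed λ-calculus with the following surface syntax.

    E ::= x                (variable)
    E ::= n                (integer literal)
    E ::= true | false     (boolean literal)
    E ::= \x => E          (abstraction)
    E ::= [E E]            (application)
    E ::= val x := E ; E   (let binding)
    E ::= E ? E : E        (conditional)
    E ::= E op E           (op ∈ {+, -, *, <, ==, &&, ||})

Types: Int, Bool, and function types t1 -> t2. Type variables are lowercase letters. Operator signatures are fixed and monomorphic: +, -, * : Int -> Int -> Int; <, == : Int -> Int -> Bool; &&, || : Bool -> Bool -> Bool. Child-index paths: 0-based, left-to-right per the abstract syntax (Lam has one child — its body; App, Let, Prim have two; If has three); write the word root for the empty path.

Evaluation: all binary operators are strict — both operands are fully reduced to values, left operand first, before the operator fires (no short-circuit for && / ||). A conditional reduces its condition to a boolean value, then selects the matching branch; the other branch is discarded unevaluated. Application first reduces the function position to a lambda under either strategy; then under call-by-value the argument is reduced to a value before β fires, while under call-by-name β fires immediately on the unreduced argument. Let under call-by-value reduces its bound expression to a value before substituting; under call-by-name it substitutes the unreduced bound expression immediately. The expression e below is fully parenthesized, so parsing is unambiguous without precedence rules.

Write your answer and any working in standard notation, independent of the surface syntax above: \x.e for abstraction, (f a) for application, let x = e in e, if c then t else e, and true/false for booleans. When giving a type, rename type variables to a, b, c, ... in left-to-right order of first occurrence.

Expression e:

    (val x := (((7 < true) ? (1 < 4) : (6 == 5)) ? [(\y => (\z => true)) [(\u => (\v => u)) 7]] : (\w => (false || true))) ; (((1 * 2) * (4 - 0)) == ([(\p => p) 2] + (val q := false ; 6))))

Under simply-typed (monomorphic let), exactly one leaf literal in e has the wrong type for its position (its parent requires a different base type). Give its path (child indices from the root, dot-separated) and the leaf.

Derivation:
  unify Int ~ Int
  unify Bool ~ Int
  FAIL: mismatch Bool ~ Int

Answer: 0.0.0.1 : true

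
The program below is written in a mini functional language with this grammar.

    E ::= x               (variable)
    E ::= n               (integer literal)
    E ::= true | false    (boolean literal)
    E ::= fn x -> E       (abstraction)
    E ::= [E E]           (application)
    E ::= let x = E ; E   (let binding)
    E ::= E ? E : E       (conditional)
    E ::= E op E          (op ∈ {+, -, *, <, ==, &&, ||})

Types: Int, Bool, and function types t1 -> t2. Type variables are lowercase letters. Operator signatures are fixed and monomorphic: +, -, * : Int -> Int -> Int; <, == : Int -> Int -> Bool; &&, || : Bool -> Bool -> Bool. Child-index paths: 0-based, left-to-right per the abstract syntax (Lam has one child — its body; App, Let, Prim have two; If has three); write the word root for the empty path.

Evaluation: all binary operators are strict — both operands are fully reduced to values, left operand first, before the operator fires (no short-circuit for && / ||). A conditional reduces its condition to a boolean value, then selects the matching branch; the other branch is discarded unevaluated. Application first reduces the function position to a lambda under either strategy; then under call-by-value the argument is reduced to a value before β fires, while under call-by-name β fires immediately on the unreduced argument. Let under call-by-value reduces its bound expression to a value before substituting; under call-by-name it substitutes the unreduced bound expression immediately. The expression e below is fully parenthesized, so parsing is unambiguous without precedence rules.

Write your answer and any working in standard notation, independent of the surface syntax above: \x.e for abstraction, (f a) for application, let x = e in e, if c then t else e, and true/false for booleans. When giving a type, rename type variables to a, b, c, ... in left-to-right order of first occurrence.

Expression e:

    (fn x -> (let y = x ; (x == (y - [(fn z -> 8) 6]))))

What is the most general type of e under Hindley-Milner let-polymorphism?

Answer: Int -> Bool

Derivation:
x : a
let y : a
x : a
  unify a ~ Int
y : Int
  unify Int ~ Int
\z._ : b -> Int
  unify b -> Int ~ Int -> c
  unify b ~ Int
  unify Int ~ c
_ _ : Int
  unify Int ~ Int
  unify Int ~ Int
\x._ : Int -> Bool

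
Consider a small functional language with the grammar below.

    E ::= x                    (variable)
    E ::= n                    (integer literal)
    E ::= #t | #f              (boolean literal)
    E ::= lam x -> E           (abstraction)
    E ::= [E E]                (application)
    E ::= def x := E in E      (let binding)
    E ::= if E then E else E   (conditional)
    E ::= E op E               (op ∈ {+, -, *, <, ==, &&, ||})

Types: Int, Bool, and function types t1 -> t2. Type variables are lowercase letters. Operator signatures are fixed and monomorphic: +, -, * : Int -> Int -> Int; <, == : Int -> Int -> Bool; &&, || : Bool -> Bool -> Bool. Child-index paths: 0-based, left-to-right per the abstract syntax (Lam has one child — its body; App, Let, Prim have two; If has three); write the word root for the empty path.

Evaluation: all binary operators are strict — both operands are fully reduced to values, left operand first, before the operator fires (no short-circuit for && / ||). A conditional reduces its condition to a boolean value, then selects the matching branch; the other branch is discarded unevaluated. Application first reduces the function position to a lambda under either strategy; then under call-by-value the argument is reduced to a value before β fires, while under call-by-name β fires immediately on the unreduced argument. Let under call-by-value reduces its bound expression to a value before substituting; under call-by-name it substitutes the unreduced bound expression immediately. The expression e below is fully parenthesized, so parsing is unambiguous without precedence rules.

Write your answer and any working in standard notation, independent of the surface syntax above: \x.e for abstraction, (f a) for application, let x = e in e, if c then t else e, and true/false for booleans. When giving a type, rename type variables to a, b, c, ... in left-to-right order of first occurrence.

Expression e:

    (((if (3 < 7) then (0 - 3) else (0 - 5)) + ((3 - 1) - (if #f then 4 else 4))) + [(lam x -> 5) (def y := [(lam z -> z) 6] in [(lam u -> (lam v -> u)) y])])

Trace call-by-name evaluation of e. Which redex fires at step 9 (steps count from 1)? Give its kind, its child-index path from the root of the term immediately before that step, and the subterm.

Trace:
step 0: (((if (3 < 7) then (0 - 3) else (0 - 5)) + ((3 - 1) - (if false then 4 else 4))) + ((\x.5) (let y = ((\z.z) 6) in ((\u.(\v.u)) y))))
step 1: [delta@0.0.0] (((if true then (0 - 3) else (0 - 5)) + ((3 - 1) - (if false then 4 else 4))) + ((\x.5) (let y = ((\z.z) 6) in ((\u.(\v.u)) y))))
step 2: [if@0.0] (((0 - 3) + ((3 - 1) - (if false then 4 else 4))) + ((\x.5) (let y = ((\z.z) 6) in ((\u.(\v.u)) y))))
step 3: [delta@0.0] ((-3 + ((3 - 1) - (if false then 4 else 4))) + ((\x.5) (let y = ((\z.z) 6) in ((\u.(\v.u)) y))))
step 4: [delta@0.1.0] ((-3 + (2 - (if false then 4 else 4))) + ((\x.5) (let y = ((\z.z) 6) in ((\u.(\v.u)) y))))
step 5: [if@0.1.1] ((-3 + (2 - 4)) + ((\x.5) (let y = ((\z.z) 6) in ((\u.(\v.u)) y))))
step 6: [delta@0.1] ((-3 + -2) + ((\x.5) (let y = ((\z.z) 6) in ((\u.(\v.u)) y))))
step 7: [delta@0] (-5 + ((\x.5) (let y = ((\z.z) 6) in ((\u.(\v.u)) y))))
step 8: [beta@1] (-5 + 5)
step 9: [delta@root] 0

Answer: delta at root : (-5 + 5)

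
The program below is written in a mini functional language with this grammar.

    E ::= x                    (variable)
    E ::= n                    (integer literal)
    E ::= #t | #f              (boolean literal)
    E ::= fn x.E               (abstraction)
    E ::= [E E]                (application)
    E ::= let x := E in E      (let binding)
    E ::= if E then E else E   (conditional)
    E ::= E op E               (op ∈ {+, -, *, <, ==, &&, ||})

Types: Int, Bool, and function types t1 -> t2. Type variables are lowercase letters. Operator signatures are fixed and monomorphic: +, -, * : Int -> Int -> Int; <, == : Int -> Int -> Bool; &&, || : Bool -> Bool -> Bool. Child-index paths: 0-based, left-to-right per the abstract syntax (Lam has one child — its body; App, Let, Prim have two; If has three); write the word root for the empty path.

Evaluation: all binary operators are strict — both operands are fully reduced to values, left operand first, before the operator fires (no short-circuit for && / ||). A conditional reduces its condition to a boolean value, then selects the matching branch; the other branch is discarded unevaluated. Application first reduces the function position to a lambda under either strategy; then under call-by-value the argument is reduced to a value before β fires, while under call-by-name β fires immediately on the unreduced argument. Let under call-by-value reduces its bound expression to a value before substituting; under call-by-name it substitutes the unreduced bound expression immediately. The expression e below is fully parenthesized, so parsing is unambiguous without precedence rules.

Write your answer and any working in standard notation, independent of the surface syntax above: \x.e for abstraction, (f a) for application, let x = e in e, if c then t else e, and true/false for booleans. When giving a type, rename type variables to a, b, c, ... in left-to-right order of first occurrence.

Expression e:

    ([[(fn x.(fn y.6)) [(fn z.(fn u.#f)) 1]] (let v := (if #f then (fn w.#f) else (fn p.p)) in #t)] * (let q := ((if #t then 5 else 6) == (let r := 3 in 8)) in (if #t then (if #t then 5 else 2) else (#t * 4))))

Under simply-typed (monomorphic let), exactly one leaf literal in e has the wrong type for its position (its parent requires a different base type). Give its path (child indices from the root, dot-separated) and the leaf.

Answer: 1.1.2.0 : true

Working:
\y._ : b -> Int
\x._ : a -> b -> Int
\u._ : d -> Bool
\z._ : c -> d -> Bool
  unify c -> d -> Bool ~ Int -> e
  unify c ~ Int
  unify d -> Bool ~ e
_ _ : d -> Bool
  unify a -> b -> Int ~ (d -> Bool) -> f
  unify a ~ d -> Bool
  unify b -> Int ~ f
_ _ : b -> Int
  unify Bool ~ Bool
\w._ : g -> Bool
p : h
\p._ : h -> h
  unify g -> Bool ~ h -> h
  unify g ~ h
  unify Bool ~ h
let v : Bool -> Bool
  unify b -> Int ~ Bool -> i
  unify b ~ Bool
  unify Int ~ i
_ _ : Int
  unify Int ~ Int
  unify Bool ~ Bool
  unify Int ~ Int
  unify Int ~ Int
let r : Int
  unify Int ~ Int
let q : Bool
  unify Bool ~ Bool
  unify Bool ~ Bool
  unify Int ~ Int
  unify Bool ~ Int
  FAIL: mismatch Bool ~ Int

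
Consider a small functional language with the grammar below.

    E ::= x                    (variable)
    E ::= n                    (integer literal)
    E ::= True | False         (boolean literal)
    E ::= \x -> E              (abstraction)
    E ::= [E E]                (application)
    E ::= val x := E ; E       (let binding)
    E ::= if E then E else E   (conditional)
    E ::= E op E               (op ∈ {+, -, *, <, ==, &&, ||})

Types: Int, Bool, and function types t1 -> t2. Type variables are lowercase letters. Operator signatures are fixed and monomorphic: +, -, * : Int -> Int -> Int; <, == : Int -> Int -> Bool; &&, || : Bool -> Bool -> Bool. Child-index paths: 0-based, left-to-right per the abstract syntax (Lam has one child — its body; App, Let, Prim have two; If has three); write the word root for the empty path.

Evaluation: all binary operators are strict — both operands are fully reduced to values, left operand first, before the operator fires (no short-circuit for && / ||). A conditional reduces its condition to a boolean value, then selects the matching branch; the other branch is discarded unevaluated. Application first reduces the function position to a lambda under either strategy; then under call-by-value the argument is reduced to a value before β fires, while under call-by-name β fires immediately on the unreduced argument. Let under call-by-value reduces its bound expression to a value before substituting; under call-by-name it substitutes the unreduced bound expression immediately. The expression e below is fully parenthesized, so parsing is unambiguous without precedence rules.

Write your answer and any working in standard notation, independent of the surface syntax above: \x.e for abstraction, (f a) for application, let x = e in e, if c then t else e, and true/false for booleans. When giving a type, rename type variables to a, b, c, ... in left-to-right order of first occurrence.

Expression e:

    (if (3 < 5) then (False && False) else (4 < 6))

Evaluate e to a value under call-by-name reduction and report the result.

Answer: false

Working:
step 0: (if (3 < 5) then (false && false) else (4 < 6))
step 1: [delta@0] (if true then (false && false) else (4 < 6))
step 2: [if@root] (false && false)
step 3: [delta@root] false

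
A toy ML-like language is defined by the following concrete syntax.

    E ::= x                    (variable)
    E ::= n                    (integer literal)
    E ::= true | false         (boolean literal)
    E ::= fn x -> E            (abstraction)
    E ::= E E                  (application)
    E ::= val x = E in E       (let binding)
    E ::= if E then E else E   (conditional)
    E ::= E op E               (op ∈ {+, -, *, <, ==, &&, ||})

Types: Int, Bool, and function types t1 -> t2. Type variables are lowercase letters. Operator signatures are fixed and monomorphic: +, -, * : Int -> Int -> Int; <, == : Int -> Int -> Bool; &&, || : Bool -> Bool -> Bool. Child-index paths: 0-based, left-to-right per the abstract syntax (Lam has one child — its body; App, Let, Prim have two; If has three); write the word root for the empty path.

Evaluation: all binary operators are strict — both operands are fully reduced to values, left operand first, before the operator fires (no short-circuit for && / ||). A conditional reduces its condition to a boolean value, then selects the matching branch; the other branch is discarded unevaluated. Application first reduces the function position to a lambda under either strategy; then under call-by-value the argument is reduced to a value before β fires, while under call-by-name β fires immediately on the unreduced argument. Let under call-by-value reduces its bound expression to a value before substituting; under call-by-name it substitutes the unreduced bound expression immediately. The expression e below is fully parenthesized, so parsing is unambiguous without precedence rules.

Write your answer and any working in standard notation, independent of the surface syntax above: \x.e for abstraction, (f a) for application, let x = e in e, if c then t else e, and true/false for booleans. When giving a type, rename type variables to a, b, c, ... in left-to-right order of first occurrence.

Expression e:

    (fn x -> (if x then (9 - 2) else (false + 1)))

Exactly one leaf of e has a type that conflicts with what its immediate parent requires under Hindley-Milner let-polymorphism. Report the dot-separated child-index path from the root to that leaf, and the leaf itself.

Trace:
x : a
  unify a ~ Bool
  unify Int ~ Int
  unify Int ~ Int
  unify Bool ~ Int
  FAIL: mismatch Bool ~ Int

Answer: 0.2.0 : false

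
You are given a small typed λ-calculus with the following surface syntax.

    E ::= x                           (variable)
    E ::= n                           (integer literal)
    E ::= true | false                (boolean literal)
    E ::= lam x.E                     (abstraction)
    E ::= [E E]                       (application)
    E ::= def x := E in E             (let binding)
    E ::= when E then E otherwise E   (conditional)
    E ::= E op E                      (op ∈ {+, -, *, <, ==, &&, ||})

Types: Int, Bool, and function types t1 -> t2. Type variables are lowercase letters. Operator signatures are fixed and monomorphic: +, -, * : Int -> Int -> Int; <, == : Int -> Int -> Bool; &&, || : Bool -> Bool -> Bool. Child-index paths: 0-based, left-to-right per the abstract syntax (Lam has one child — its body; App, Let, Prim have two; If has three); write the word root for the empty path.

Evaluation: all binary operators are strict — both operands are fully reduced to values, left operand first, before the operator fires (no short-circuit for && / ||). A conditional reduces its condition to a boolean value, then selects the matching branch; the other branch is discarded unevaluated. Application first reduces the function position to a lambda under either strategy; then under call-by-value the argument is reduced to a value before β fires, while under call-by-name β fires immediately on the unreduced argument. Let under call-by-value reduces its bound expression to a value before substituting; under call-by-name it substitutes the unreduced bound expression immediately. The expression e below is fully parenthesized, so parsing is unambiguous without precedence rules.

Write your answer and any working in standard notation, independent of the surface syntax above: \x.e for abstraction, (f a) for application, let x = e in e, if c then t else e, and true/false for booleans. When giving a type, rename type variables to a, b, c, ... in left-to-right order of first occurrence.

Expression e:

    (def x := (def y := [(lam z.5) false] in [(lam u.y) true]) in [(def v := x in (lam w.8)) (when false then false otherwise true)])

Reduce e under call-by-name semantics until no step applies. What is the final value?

Working:
step 0: (let x = (let y = ((\z.5) false) in ((\u.y) true)) in ((let v = x in (\w.8)) (if false then false else true)))
step 1: [let@root] ((let v = (let y = ((\z.5) false) in ((\u.y) true)) in (\w.8)) (if false then false else true))
step 2: [let@0] ((\w.8) (if false then false else true))
step 3: [beta@root] 8

Answer: 8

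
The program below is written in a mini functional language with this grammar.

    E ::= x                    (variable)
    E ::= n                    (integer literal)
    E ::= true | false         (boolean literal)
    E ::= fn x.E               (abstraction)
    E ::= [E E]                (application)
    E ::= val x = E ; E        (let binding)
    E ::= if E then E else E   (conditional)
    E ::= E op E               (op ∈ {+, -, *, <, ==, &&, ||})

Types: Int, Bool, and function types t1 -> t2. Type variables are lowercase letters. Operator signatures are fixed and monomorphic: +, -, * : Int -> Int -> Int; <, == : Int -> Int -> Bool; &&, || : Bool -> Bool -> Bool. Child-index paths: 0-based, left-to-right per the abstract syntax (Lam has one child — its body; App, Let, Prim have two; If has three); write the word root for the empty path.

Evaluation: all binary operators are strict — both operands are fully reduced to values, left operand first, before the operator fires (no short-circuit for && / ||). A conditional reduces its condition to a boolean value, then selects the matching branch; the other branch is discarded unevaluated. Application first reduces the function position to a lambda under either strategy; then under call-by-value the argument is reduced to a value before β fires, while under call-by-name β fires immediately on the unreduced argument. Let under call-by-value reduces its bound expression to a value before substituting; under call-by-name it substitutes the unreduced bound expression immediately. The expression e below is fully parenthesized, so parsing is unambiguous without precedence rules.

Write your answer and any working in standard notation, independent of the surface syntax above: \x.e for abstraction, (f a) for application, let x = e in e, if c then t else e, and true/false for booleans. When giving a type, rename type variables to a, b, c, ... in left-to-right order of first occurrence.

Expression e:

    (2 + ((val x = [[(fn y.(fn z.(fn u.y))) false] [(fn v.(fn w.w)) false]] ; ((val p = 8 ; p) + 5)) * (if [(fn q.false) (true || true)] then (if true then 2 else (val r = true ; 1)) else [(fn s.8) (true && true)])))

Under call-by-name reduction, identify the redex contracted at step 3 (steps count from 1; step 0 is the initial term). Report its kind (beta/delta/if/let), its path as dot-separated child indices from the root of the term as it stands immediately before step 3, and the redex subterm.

Working:
step 0: (2 + ((let x = (((\y.(\z.(\u.y))) false) ((\v.(\w.w)) false)) in ((let p = 8 in p) + 5)) * (if ((\q.false) (true || true)) then (if true then 2 else (let r = true in 1)) else ((\s.8) (true && true)))))
step 1: [let@1.0] (2 + (((let p = 8 in p) + 5) * (if ((\q.false) (true || true)) then (if true then 2 else (let r = true in 1)) else ((\s.8) (true && true)))))
step 2: [let@1.0.0] (2 + ((8 + 5) * (if ((\q.false) (true || true)) then (if true then 2 else (let r = true in 1)) else ((\s.8) (true && true)))))
step 3: [delta@1.0] (2 + (13 * (if ((\q.false) (true || true)) then (if true then 2 else (let r = true in 1)) else ((\s.8) (true && true)))))

Answer: delta at 1.0 : (8 + 5)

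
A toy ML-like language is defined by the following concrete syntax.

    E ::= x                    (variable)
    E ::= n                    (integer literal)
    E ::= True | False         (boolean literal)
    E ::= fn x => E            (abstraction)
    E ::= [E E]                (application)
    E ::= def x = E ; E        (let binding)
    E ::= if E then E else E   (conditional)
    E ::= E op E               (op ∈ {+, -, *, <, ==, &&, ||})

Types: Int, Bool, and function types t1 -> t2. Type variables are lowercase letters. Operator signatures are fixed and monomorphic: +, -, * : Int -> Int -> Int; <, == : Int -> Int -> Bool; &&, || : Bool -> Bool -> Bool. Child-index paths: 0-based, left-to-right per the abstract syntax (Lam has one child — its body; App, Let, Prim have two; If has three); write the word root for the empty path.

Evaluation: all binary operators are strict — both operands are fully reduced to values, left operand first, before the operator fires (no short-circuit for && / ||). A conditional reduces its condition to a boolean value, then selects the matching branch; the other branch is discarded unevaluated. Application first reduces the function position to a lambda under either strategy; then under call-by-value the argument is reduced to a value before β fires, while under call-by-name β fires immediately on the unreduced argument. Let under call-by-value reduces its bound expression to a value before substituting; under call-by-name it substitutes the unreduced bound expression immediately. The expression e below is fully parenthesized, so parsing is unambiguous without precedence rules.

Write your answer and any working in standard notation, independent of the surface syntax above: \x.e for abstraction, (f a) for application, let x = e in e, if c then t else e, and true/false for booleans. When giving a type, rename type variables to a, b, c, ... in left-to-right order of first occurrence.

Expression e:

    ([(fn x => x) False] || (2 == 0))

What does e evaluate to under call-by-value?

Answer: false

Working:
step 0: (((\x.x) false) || (2 == 0))
step 1: [beta@0] (false || (2 == 0))
step 2: [delta@1] (false || false)
step 3: [delta@root] false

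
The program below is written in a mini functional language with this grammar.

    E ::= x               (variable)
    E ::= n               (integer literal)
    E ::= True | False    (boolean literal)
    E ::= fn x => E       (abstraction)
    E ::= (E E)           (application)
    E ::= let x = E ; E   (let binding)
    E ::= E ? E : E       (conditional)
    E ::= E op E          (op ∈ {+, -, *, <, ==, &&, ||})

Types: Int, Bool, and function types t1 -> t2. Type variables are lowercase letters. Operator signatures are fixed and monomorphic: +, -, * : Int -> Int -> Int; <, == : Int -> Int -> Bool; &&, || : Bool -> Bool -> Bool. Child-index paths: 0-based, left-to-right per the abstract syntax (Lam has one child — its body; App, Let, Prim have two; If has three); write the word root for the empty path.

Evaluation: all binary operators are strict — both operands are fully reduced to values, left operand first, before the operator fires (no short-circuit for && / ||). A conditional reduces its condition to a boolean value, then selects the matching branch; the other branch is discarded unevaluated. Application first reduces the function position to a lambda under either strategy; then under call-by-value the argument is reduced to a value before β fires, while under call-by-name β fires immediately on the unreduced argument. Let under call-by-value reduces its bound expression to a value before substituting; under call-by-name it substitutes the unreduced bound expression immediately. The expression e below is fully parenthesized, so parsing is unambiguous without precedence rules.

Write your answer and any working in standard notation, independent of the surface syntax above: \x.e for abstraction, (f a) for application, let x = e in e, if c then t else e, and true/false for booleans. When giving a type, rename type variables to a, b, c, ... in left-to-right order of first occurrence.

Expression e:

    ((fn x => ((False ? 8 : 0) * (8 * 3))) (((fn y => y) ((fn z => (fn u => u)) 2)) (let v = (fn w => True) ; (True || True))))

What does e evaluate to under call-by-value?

Answer: 0

Trace:
step 0: ((\x.((if false then 8 else 0) * (8 * 3))) (((\y.y) ((\z.(\u.u)) 2)) (let v = (\w.true) in (true || true))))
step 1: [beta@1.0.1] ((\x.((if false then 8 else 0) * (8 * 3))) (((\y.y) (\u.u)) (let v = (\w.true) in (true || true))))
step 2: [beta@1.0] ((\x.((if false then 8 else 0) * (8 * 3))) ((\u.u) (let v = (\w.true) in (true || true))))
step 3: [let@1.1] ((\x.((if false then 8 else 0) * (8 * 3))) ((\u.u) (true || true)))
step 4: [delta@1.1] ((\x.((if false then 8 else 0) * (8 * 3))) ((\u.u) true))
step 5: [beta@1] ((\x.((if false then 8 else 0) * (8 * 3))) true)
step 6: [beta@root] ((if false then 8 else 0) * (8 * 3))
step 7: [if@0] (0 * (8 * 3))
step 8: [delta@1] (0 * 24)
step 9: [delta@root] 0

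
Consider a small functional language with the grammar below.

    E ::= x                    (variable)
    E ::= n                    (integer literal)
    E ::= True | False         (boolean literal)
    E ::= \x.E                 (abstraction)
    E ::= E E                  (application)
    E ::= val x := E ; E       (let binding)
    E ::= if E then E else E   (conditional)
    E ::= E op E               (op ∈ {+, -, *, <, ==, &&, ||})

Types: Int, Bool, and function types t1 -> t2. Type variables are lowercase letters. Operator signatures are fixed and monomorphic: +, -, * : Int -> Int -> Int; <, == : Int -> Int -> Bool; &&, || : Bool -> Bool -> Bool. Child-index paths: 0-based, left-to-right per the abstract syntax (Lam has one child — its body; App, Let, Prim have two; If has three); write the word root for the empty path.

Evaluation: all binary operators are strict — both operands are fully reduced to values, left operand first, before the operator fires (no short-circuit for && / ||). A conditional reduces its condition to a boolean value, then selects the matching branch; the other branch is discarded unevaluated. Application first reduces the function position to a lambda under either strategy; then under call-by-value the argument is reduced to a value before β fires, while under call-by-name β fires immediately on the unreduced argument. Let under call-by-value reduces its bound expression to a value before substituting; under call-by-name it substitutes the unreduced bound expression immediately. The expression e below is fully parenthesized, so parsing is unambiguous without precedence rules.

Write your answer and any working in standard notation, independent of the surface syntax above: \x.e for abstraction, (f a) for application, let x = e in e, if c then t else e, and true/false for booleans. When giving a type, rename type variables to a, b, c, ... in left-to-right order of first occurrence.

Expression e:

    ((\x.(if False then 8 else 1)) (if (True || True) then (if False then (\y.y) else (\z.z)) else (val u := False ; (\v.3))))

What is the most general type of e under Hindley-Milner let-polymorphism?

Answer: Int

Trace:
  unify Bool ~ Bool
  unify Int ~ Int
\x._ : a -> Int
  unify Bool ~ Bool
  unify Bool ~ Bool
  unify Bool ~ Bool
  unify Bool ~ Bool
y : b
\y._ : b -> b
z : c
\z._ : c -> c
  unify b -> b ~ c -> c
  unify b ~ c
  unify c ~ c
let u : Bool
\v._ : d -> Int
  unify c -> c ~ d -> Int
  unify c ~ d
  unify d ~ Int
  unify a -> Int ~ (Int -> Int) -> e
  unify a ~ Int -> Int
  unify Int ~ e
_ _ : Int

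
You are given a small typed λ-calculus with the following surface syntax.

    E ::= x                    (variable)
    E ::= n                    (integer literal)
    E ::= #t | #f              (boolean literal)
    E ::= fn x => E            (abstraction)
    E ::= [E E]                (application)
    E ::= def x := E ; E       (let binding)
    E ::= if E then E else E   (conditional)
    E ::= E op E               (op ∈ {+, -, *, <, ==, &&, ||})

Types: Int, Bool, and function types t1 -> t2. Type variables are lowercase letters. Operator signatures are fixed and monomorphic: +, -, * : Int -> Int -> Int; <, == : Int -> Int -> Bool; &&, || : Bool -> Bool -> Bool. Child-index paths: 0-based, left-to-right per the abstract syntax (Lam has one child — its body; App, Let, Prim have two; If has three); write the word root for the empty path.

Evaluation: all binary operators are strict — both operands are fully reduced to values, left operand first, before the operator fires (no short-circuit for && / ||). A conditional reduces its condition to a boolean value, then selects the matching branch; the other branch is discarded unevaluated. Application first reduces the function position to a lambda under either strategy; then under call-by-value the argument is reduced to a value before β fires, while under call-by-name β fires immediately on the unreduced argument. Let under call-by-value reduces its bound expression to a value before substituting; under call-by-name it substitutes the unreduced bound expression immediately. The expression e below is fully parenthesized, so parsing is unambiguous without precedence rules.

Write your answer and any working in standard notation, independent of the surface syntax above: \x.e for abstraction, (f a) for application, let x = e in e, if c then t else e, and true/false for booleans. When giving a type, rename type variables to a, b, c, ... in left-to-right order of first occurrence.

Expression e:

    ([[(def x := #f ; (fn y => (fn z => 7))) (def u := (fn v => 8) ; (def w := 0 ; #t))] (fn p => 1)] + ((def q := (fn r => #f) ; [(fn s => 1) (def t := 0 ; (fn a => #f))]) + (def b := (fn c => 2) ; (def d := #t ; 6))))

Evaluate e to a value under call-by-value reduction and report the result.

Trace:
step 0: ((((let x = false in (\y.(\z.7))) (let u = (\v.8) in (let w = 0 in true))) (\p.1)) + ((let q = (\r.false) in ((\s.1) (let t = 0 in (\a.false)))) + (let b = (\c.2) in (let d = true in 6))))
step 1: [let@0.0.0] ((((\y.(\z.7)) (let u = (\v.8) in (let w = 0 in true))) (\p.1)) + ((let q = (\r.false) in ((\s.1) (let t = 0 in (\a.false)))) + (let b = (\c.2) in (let d = true in 6))))
step 2: [let@0.0.1] ((((\y.(\z.7)) (let w = 0 in true)) (\p.1)) + ((let q = (\r.false) in ((\s.1) (let t = 0 in (\a.false)))) + (let b = (\c.2) in (let d = true in 6))))
step 3: [let@0.0.1] ((((\y.(\z.7)) true) (\p.1)) + ((let q = (\r.false) in ((\s.1) (let t = 0 in (\a.false)))) + (let b = (\c.2) in (let d = true in 6))))
step 4: [beta@0.0] (((\z.7) (\p.1)) + ((let q = (\r.false) in ((\s.1) (let t = 0 in (\a.false)))) + (let b = (\c.2) in (let d = true in 6))))
step 5: [beta@0] (7 + ((let q = (\r.false) in ((\s.1) (let t = 0 in (\a.false)))) + (let b = (\c.2) in (let d = true in 6))))
step 6: [let@1.0] (7 + (((\s.1) (let t = 0 in (\a.false))) + (let b = (\c.2) in (let d = true in 6))))
step 7: [let@1.0.1] (7 + (((\s.1) (\a.false)) + (let b = (\c.2) in (let d = true in 6))))
step 8: [beta@1.0] (7 + (1 + (let b = (\c.2) in (let d = true in 6))))
step 9: [let@1.1] (7 + (1 + (let d = true in 6)))
step 10: [let@1.1] (7 + (1 + 6))
step 11: [delta@1] (7 + 7)
step 12: [delta@root] 14

Answer: 14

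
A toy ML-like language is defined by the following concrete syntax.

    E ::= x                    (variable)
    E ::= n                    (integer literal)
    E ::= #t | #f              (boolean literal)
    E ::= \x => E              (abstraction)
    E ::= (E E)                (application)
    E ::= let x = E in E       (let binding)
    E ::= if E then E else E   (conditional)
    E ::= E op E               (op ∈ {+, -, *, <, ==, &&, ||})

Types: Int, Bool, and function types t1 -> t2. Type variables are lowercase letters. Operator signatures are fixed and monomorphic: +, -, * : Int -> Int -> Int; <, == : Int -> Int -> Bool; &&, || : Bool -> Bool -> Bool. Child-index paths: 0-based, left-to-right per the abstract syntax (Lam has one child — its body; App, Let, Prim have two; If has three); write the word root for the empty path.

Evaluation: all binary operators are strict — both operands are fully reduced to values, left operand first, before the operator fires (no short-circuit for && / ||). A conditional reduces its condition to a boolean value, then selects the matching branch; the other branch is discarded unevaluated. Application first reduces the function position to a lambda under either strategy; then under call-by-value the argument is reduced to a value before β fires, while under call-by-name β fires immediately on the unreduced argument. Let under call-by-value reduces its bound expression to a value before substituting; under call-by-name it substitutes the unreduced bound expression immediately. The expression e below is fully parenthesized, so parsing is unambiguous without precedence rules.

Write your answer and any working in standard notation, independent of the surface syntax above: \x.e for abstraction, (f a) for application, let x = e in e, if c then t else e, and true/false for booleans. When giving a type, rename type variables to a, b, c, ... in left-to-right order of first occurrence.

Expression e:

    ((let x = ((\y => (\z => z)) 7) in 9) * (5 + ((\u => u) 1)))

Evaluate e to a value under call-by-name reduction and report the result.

Derivation:
step 0: ((let x = ((\y.(\z.z)) 7) in 9) * (5 + ((\u.u) 1)))
step 1: [let@0] (9 * (5 + ((\u.u) 1)))
step 2: [beta@1.1] (9 * (5 + 1))
step 3: [delta@1] (9 * 6)
step 4: [delta@root] 54

Answer: 54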